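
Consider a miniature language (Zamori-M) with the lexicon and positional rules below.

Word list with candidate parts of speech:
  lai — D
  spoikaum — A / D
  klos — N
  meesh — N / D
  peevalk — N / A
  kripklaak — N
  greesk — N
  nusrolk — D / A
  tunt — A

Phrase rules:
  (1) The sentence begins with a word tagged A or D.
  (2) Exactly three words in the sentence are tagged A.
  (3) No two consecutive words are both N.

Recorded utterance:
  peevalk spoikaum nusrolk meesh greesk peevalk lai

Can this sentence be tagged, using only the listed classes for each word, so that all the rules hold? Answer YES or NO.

Candidates per position — 1:peevalk {N,A}; 2:spoikaum {A,D}; 3:nusrolk {D,A}; 4:meesh {N,D}; 5:greesk {N}; 6:peevalk {N,A}; 7:lai {D}.
One satisfying assignment: A A D D N A D.
Check: rule 1 holds; rule 2 holds; rule 3 holds.

YES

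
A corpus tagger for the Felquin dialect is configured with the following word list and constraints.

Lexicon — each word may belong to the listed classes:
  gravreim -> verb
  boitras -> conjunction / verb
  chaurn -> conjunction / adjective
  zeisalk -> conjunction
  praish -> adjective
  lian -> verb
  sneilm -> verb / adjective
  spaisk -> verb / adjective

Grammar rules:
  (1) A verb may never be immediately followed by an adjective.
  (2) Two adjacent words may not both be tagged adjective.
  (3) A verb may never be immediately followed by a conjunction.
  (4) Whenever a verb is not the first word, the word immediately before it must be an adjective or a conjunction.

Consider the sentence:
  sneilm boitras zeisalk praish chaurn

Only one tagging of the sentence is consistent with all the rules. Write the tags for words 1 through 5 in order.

adjective conjunction conjunction adjective conjunction

Candidates per position — 1:sneilm {verb,adjective}; 2:boitras {conjunction,verb}; 3:zeisalk {conjunction}; 4:praish {adjective}; 5:chaurn {conjunction,adjective}.
Position 1: tagging it verb would leave rule 3 unsatisfiable, so it must be adjective.
Position 2: tagging it verb would leave rule 3 unsatisfiable, so it must be conjunction.
Position 5: tagging it adjective would leave rule 2 unsatisfiable, so it must be conjunction.
The only consistent sequence is: adjective conjunction conjunction adjective conjunction.
Checking: rule 1 satisfied; rule 2 satisfied; rule 3 satisfied; rule 4 satisfied.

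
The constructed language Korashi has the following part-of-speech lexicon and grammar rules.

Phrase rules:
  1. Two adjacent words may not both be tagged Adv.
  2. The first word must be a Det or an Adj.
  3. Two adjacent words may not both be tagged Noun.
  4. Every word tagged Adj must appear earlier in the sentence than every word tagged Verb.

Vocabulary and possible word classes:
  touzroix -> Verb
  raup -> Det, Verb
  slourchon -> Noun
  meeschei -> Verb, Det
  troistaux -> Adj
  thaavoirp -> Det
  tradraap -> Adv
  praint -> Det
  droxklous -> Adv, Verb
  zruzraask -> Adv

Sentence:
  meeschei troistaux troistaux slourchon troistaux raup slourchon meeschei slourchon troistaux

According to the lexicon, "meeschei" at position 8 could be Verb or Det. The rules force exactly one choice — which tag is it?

Candidates per position — 1:meeschei {Verb,Det}; 2:troistaux {Adj}; 3:troistaux {Adj}; 4:slourchon {Noun}; 5:troistaux {Adj}; 6:raup {Det,Verb}; 7:slourchon {Noun}; 8:meeschei {Verb,Det}; 9:slourchon {Noun}; 10:troistaux {Adj}.
At position 1, choosing Verb makes rule 2 impossible to satisfy; hence Det.
At position 6, choosing Verb makes rule 4 impossible to satisfy; hence Det.
At position 8, choosing Verb makes rule 4 impossible to satisfy; hence Det.
That leaves exactly one tagging: Det Adj Adj Noun Adj Det Noun Det Noun Adj.
Rule-by-rule: rule 1 ✓; rule 2 ✓; rule 3 ✓; rule 4 ✓.

Det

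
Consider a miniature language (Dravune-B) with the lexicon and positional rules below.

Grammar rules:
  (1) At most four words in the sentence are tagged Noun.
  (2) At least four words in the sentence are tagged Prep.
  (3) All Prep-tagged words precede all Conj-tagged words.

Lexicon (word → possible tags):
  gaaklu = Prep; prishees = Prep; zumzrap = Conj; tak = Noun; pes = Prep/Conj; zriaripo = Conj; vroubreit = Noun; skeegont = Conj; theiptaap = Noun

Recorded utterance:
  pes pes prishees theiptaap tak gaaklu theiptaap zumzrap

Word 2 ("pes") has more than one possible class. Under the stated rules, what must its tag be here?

Candidates per position — 1:pes {Prep,Conj}; 2:pes {Prep,Conj}; 3:prishees {Prep}; 4:theiptaap {Noun}; 5:tak {Noun}; 6:gaaklu {Prep}; 7:theiptaap {Noun}; 8:zumzrap {Conj}.
At position 1, choosing Conj makes rule 2 impossible to satisfy; hence Prep.
At position 2, choosing Conj makes rule 2 impossible to satisfy; hence Prep.
The unique satisfying tagging is: Prep Prep Prep Noun Noun Prep Noun Conj.
Checking: rule 1 ✓; rule 2 ✓; rule 3 ✓.

Prep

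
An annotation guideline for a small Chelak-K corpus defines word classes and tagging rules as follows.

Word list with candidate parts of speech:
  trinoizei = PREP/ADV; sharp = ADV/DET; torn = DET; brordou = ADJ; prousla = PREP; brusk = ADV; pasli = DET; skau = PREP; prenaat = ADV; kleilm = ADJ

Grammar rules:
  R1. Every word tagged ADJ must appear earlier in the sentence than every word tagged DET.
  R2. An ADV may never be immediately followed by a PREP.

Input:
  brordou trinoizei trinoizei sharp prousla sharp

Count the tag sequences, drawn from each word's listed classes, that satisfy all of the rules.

6

Candidates per position — 1:brordou {ADJ}; 2:trinoizei {PREP,ADV}; 3:trinoizei {PREP,ADV}; 4:sharp {ADV,DET}; 5:prousla {PREP}; 6:sharp {ADV,DET}.
There are 16 candidate sequences in total.
Checking each against the rules leaves 6 sequences.
Count = 6.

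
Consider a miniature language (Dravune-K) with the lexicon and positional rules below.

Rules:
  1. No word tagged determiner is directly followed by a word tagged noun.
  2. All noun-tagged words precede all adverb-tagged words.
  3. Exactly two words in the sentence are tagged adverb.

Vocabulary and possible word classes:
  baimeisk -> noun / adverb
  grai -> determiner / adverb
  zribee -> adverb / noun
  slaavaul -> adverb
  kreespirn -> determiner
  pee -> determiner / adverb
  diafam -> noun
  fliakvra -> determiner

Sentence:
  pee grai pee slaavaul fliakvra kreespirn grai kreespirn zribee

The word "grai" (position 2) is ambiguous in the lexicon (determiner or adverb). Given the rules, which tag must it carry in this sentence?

determiner

Candidates per position — 1:pee {determiner,adverb}; 2:grai {determiner,adverb}; 3:pee {determiner,adverb}; 4:slaavaul {adverb}; 5:fliakvra {determiner}; 6:kreespirn {determiner}; 7:grai {determiner,adverb}; 8:kreespirn {determiner}; 9:zribee {adverb,noun}.
Position 9: noun is ruled out by rule 1; that leaves adverb.
Position 1: adverb is ruled out by rule 3; that leaves determiner.
Position 2: adverb is ruled out by rule 3; that leaves determiner.
Position 3: adverb is ruled out by rule 3; that leaves determiner.
Position 7: adverb is ruled out by rule 3; that leaves determiner.
So the tagging must be: determiner determiner determiner adverb determiner determiner determiner determiner adverb.
Verifying each rule — rule 1 satisfied; rule 2 satisfied; rule 3 satisfied.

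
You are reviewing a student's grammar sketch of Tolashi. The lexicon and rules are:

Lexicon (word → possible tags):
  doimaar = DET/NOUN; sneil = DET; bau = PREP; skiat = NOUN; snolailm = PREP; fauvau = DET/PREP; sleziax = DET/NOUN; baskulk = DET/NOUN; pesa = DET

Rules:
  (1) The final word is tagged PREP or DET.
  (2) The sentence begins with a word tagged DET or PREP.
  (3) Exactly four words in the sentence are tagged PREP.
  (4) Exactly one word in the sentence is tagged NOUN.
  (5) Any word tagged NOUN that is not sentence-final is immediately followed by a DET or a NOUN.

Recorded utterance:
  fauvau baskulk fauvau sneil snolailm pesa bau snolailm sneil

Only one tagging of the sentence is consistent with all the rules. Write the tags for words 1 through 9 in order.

PREP NOUN DET DET PREP DET PREP PREP DET

Candidates per position — 1:fauvau {DET,PREP}; 2:baskulk {DET,NOUN}; 3:fauvau {DET,PREP}; 4:sneil {DET}; 5:snolailm {PREP}; 6:pesa {DET}; 7:bau {PREP}; 8:snolailm {PREP}; 9:sneil {DET}.
Position 2: tagging it DET would leave rule 4 unsatisfiable, so it must be NOUN.
Position 3: tagging it PREP would leave rule 5 unsatisfiable, so it must be DET.
Position 1: tagging it DET would leave rule 3 unsatisfiable, so it must be PREP.
The unique satisfying tagging is: PREP NOUN DET DET PREP DET PREP PREP DET.
Rule-by-rule: rule 1 holds; rule 2 holds; rule 3 holds; rule 4 holds; rule 5 holds.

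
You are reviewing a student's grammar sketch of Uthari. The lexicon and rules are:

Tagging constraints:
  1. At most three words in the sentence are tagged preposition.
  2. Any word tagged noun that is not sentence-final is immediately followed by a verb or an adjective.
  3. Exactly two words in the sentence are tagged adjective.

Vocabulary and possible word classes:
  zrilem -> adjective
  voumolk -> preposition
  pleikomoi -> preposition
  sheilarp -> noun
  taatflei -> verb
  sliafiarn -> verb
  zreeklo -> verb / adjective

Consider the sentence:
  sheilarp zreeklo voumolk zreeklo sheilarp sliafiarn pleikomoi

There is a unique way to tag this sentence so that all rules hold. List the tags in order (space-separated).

Candidates per position — 1:sheilarp {noun}; 2:zreeklo {verb,adjective}; 3:voumolk {preposition}; 4:zreeklo {verb,adjective}; 5:sheilarp {noun}; 6:sliafiarn {verb}; 7:pleikomoi {preposition}.
Position 2: tagging it verb would leave rule 3 unsatisfiable, so it must be adjective.
Position 4: tagging it verb would leave rule 3 unsatisfiable, so it must be adjective.
That leaves exactly one tagging: noun adjective preposition adjective noun verb preposition.
Rule-by-rule: rule 1 ok; rule 2 ok; rule 3 ok.

noun adjective preposition adjective noun verb preposition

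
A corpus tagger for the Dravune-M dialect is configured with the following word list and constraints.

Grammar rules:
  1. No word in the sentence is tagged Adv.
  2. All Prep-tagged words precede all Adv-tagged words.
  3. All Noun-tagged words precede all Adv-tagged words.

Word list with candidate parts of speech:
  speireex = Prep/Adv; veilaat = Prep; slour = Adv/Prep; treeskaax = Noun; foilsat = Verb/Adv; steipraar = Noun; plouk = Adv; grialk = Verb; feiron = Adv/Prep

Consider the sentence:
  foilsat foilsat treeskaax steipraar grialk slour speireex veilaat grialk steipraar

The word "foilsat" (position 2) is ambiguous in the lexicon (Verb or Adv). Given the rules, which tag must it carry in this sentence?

Verb

Candidates per position — 1:foilsat {Verb,Adv}; 2:foilsat {Verb,Adv}; 3:treeskaax {Noun}; 4:steipraar {Noun}; 5:grialk {Verb}; 6:slour {Adv,Prep}; 7:speireex {Prep,Adv}; 8:veilaat {Prep}; 9:grialk {Verb}; 10:steipraar {Noun}.
At position 1, choosing Adv makes rule 1 impossible to satisfy; hence Verb.
At position 2, choosing Adv makes rule 1 impossible to satisfy; hence Verb.
At position 6, choosing Adv makes rule 1 impossible to satisfy; hence Prep.
At position 7, choosing Adv makes rule 1 impossible to satisfy; hence Prep.
So the tagging must be: Verb Verb Noun Noun Verb Prep Prep Prep Verb Noun.
Check: rule 1 satisfied; rule 2 satisfied; rule 3 satisfied.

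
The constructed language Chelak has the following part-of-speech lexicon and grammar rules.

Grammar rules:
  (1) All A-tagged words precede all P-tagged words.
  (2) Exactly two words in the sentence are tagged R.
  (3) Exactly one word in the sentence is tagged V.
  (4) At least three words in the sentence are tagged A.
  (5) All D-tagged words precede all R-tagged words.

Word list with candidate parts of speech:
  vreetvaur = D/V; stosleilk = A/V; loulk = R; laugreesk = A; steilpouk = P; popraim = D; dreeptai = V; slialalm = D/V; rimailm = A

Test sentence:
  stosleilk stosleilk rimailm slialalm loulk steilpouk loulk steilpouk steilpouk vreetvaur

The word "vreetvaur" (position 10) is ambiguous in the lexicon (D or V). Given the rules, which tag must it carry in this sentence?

V

Candidates per position — 1:stosleilk {A,V}; 2:stosleilk {A,V}; 3:rimailm {A}; 4:slialalm {D,V}; 5:loulk {R}; 6:steilpouk {P}; 7:loulk {R}; 8:steilpouk {P}; 9:steilpouk {P}; 10:vreetvaur {D,V}.
Position 1: V is ruled out by rule 4; that leaves A.
Position 2: V is ruled out by rule 4; that leaves A.
Position 10: D is ruled out by rule 5; that leaves V.
Position 4: V is ruled out by rule 3; that leaves D.
That leaves exactly one tagging: A A A D R P R P P V.
Verifying each rule — rule 1 ✓; rule 2 ✓; rule 3 ✓; rule 4 ✓; rule 5 ✓.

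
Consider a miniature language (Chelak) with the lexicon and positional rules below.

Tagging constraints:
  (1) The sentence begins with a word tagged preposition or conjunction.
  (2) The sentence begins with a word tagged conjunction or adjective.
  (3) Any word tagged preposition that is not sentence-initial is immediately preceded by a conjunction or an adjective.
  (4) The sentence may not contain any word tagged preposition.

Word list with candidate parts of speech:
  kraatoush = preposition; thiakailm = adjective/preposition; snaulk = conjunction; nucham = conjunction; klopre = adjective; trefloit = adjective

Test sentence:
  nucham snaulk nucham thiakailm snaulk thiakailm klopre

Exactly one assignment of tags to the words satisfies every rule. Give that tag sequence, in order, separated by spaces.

conjunction conjunction conjunction adjective conjunction adjective adjective

Candidates per position — 1:nucham {conjunction}; 2:snaulk {conjunction}; 3:nucham {conjunction}; 4:thiakailm {adjective,preposition}; 5:snaulk {conjunction}; 6:thiakailm {adjective,preposition}; 7:klopre {adjective}.
If word 4 were preposition, no tagging could satisfy rule 4; so word 4 is adjective.
If word 6 were preposition, no tagging could satisfy rule 4; so word 6 is adjective.
The unique satisfying tagging is: conjunction conjunction conjunction adjective conjunction adjective adjective.
Checking: rule 1 satisfied; rule 2 satisfied; rule 3 satisfied; rule 4 satisfied.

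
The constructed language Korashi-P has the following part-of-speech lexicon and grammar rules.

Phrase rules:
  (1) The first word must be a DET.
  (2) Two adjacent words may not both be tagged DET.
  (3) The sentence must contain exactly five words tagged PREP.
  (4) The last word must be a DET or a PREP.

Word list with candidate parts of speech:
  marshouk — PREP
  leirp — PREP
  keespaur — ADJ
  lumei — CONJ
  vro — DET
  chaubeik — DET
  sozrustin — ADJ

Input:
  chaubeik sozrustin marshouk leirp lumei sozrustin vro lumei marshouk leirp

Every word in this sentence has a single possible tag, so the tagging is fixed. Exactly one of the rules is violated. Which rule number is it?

Fixed tagging: DET ADJ PREP PREP CONJ ADJ DET CONJ PREP PREP.
Checking each rule: R1 holds, R2 holds, R3 violated, R4 holds.
Only rule 3 fails.

3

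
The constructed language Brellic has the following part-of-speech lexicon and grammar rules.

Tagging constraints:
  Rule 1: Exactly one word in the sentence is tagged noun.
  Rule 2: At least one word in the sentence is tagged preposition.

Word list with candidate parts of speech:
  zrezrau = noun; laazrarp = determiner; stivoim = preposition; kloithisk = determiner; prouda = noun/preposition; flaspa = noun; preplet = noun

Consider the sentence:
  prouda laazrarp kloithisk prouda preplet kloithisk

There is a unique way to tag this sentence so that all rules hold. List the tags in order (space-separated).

preposition determiner determiner preposition noun determiner

Candidates per position — 1:prouda {noun,preposition}; 2:laazrarp {determiner}; 3:kloithisk {determiner}; 4:prouda {noun,preposition}; 5:preplet {noun}; 6:kloithisk {determiner}.
At position 1, choosing noun makes rule 1 impossible to satisfy; hence preposition.
At position 4, choosing noun makes rule 1 impossible to satisfy; hence preposition.
The unique satisfying tagging is: preposition determiner determiner preposition noun determiner.
Verifying each rule — rule 1 ✓; rule 2 ✓.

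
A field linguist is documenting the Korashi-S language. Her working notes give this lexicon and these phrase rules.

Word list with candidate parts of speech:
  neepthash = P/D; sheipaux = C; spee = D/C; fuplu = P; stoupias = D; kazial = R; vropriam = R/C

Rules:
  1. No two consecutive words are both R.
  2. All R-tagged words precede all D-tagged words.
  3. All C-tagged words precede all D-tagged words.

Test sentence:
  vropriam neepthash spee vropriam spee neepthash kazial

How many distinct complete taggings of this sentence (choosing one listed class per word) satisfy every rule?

4

Candidates per position — 1:vropriam {R,C}; 2:neepthash {P,D}; 3:spee {D,C}; 4:vropriam {R,C}; 5:spee {D,C}; 6:neepthash {P,D}; 7:kazial {R}.
There are 64 candidate sequences in total.
The sequences that satisfy every rule: R P C R C P R; R P C C C P R; C P C R C P R; C P C C C P R.
Count = 4.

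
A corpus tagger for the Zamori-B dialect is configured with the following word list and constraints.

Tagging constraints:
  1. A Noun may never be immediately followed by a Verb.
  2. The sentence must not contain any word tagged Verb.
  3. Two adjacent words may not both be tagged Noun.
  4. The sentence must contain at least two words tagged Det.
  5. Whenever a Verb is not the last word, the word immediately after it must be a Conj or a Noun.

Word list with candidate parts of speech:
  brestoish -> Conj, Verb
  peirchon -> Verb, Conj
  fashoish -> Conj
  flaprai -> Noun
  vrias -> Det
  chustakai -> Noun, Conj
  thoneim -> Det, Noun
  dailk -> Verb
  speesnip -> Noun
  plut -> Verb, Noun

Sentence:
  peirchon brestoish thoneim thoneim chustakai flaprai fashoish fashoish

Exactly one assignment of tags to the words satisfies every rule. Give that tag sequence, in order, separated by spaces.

Candidates per position — 1:peirchon {Verb,Conj}; 2:brestoish {Conj,Verb}; 3:thoneim {Det,Noun}; 4:thoneim {Det,Noun}; 5:chustakai {Noun,Conj}; 6:flaprai {Noun}; 7:fashoish {Conj}; 8:fashoish {Conj}.
Position 1: tagging it Verb would leave rule 2 unsatisfiable, so it must be Conj.
Position 2: tagging it Verb would leave rule 2 unsatisfiable, so it must be Conj.
Position 3: tagging it Noun would leave rule 4 unsatisfiable, so it must be Det.
Position 4: tagging it Noun would leave rule 4 unsatisfiable, so it must be Det.
Position 5: tagging it Noun would leave rule 3 unsatisfiable, so it must be Conj.
That leaves exactly one tagging: Conj Conj Det Det Conj Noun Conj Conj.
Verifying each rule — rule 1 holds; rule 2 holds; rule 3 holds; rule 4 holds; rule 5 holds.

Conj Conj Det Det Conj Noun Conj Conj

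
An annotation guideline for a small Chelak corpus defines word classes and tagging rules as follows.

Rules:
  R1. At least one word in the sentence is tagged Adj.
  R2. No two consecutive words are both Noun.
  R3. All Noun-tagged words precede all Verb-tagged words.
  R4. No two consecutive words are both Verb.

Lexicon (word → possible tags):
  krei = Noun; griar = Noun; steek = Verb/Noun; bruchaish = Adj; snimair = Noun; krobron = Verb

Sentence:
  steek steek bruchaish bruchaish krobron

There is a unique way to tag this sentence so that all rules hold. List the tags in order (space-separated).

Noun Verb Adj Adj Verb

Candidates per position — 1:steek {Verb,Noun}; 2:steek {Verb,Noun}; 3:bruchaish {Adj}; 4:bruchaish {Adj}; 5:krobron {Verb}.
The remaining ambiguous positions (1, 2) are resolved jointly — only one combination satisfies every rule.
The only consistent sequence is: Noun Verb Adj Adj Verb.
Verifying each rule — rule 1 holds; rule 2 holds; rule 3 holds; rule 4 holds.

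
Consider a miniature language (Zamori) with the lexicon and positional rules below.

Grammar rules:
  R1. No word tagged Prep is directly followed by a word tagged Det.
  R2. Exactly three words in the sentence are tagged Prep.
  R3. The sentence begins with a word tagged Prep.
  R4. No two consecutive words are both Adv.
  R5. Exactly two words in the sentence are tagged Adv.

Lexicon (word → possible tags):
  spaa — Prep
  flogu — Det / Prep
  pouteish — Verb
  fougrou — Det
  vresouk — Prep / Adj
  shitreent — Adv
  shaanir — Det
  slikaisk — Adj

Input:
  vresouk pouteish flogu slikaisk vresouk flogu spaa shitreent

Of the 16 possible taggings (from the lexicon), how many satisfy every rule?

Candidates per position — 1:vresouk {Prep,Adj}; 2:pouteish {Verb}; 3:flogu {Det,Prep}; 4:slikaisk {Adj}; 5:vresouk {Prep,Adj}; 6:flogu {Det,Prep}; 7:spaa {Prep}; 8:shitreent {Adv}.
There are 16 candidate sequences in total.
Rule 5 cannot be satisfied by any choice of tags from the lexicon.
So there is no consistent tagging.
Count = 0.

0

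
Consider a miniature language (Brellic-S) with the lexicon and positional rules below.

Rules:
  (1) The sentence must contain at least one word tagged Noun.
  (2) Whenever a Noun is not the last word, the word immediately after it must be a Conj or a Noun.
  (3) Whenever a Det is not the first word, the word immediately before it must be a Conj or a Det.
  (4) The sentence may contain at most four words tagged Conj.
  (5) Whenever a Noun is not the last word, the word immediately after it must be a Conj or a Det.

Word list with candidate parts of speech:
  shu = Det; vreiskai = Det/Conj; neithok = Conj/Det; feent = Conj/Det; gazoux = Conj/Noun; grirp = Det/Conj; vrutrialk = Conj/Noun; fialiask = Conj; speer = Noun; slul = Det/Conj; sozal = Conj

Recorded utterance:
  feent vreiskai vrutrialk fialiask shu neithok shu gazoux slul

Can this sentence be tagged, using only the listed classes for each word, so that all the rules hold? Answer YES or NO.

YES

Candidates per position — 1:feent {Conj,Det}; 2:vreiskai {Det,Conj}; 3:vrutrialk {Conj,Noun}; 4:fialiask {Conj}; 5:shu {Det}; 6:neithok {Conj,Det}; 7:shu {Det}; 8:gazoux {Conj,Noun}; 9:slul {Det,Conj}.
One satisfying assignment: Det Conj Noun Conj Det Conj Det Noun Conj.
Checking: rule 1 ok; rule 2 ok; rule 3 ok; rule 4 ok; rule 5 ok.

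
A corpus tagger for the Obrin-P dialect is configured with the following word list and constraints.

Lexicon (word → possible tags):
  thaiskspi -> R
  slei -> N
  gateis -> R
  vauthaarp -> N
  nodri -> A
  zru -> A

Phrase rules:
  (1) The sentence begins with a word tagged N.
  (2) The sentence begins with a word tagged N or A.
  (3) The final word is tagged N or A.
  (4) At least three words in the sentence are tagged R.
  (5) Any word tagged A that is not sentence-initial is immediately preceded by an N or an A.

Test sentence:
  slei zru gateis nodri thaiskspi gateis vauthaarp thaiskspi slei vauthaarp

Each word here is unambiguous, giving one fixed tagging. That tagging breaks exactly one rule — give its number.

5

Fixed tagging: N A R A R R N R N N.
Applying the rules: R1 pass, R2 pass, R3 pass, R4 pass, R5 fail.
Only rule 5 fails.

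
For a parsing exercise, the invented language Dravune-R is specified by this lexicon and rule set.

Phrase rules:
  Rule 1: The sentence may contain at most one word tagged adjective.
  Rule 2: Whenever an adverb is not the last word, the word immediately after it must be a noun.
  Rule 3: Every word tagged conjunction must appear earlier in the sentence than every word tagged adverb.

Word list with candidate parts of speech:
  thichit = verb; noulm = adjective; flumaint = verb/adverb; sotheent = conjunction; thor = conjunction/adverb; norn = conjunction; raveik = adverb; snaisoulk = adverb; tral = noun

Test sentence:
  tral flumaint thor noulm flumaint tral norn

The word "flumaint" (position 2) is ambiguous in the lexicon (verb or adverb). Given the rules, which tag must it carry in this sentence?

Candidates per position — 1:tral {noun}; 2:flumaint {verb,adverb}; 3:thor {conjunction,adverb}; 4:noulm {adjective}; 5:flumaint {verb,adverb}; 6:tral {noun}; 7:norn {conjunction}.
If word 2 were adverb, no tagging could satisfy rule 2; so word 2 is verb.
If word 3 were adverb, no tagging could satisfy rule 2; so word 3 is conjunction.
If word 5 were adverb, no tagging could satisfy rule 3; so word 5 is verb.
The only consistent sequence is: noun verb conjunction adjective verb noun conjunction.
Rule-by-rule: rule 1 ok; rule 2 ok; rule 3 ok.

verb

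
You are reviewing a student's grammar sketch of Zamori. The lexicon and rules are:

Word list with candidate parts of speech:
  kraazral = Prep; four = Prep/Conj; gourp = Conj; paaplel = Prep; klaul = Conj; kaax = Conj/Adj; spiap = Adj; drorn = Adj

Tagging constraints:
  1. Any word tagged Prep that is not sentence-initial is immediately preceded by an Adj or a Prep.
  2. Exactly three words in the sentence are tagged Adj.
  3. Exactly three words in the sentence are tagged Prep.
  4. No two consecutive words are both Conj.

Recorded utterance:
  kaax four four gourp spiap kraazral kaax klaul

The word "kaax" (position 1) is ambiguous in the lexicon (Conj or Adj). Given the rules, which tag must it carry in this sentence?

Adj

Candidates per position — 1:kaax {Conj,Adj}; 2:four {Prep,Conj}; 3:four {Prep,Conj}; 4:gourp {Conj}; 5:spiap {Adj}; 6:kraazral {Prep}; 7:kaax {Conj,Adj}; 8:klaul {Conj}.
Word 1 cannot be Conj — rule 2 would then fail for every completion. It is Adj.
Word 2 cannot be Conj — rule 3 would then fail for every completion. It is Prep.
Word 3 cannot be Conj — rule 3 would then fail for every completion. It is Prep.
Word 7 cannot be Conj — rule 2 would then fail for every completion. It is Adj.
The only consistent sequence is: Adj Prep Prep Conj Adj Prep Adj Conj.
Rule-by-rule: rule 1 ok; rule 2 ok; rule 3 ok; rule 4 ok.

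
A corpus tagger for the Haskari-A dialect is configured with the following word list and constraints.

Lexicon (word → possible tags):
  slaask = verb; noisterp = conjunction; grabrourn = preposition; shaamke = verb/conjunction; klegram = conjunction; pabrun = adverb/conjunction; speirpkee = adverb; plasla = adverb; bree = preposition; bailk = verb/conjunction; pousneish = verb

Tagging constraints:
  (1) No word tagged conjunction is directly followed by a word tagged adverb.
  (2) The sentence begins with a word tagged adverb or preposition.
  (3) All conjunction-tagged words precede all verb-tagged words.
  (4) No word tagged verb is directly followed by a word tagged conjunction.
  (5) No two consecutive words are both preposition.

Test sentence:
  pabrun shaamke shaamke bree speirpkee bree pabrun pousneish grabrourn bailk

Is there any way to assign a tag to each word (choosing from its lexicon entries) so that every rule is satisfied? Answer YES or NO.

YES

Candidates per position — 1:pabrun {adverb,conjunction}; 2:shaamke {verb,conjunction}; 3:shaamke {verb,conjunction}; 4:bree {preposition}; 5:speirpkee {adverb}; 6:bree {preposition}; 7:pabrun {adverb,conjunction}; 8:pousneish {verb}; 9:grabrourn {preposition}; 10:bailk {verb,conjunction}.
One satisfying assignment: adverb conjunction conjunction preposition adverb preposition conjunction verb preposition verb.
Verifying each rule — rule 1 ✓; rule 2 ✓; rule 3 ✓; rule 4 ✓; rule 5 ✓.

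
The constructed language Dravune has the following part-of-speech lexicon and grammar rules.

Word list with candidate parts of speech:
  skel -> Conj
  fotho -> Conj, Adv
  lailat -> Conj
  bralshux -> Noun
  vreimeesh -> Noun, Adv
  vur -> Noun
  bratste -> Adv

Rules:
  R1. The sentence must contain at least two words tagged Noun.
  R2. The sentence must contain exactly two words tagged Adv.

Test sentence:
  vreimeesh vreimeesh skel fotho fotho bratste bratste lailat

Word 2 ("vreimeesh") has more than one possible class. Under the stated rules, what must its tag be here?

Candidates per position — 1:vreimeesh {Noun,Adv}; 2:vreimeesh {Noun,Adv}; 3:skel {Conj}; 4:fotho {Conj,Adv}; 5:fotho {Conj,Adv}; 6:bratste {Adv}; 7:bratste {Adv}; 8:lailat {Conj}.
Position 1: Adv is ruled out by rule 1; that leaves Noun.
Position 2: Adv is ruled out by rule 1; that leaves Noun.
Position 4: Adv is ruled out by rule 2; that leaves Conj.
Position 5: Adv is ruled out by rule 2; that leaves Conj.
The unique satisfying tagging is: Noun Noun Conj Conj Conj Adv Adv Conj.
Checking: rule 1 ok; rule 2 ok.

Noun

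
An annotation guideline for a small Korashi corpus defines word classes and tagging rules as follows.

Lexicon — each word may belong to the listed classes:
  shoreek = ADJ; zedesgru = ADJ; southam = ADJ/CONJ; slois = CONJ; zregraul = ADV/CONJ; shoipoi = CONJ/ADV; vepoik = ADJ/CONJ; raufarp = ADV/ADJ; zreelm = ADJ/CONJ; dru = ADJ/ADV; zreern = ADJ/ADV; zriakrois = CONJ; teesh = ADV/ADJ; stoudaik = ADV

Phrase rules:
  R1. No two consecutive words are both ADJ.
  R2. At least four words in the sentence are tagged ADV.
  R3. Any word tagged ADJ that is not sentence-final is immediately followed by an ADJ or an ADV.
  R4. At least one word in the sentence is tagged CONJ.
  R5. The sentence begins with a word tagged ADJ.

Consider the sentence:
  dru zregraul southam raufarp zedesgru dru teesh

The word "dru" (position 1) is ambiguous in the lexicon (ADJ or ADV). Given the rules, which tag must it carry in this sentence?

Candidates per position — 1:dru {ADJ,ADV}; 2:zregraul {ADV,CONJ}; 3:southam {ADJ,CONJ}; 4:raufarp {ADV,ADJ}; 5:zedesgru {ADJ}; 6:dru {ADJ,ADV}; 7:teesh {ADV,ADJ}.
Position 1: tagging it ADV would leave rule 5 unsatisfiable, so it must be ADJ.
Position 2: tagging it CONJ would leave rule 2 unsatisfiable, so it must be ADV.
Position 3: tagging it ADJ would leave rule 4 unsatisfiable, so it must be CONJ.
Position 4: tagging it ADJ would leave rule 1 unsatisfiable, so it must be ADV.
Position 6: tagging it ADJ would leave rule 1 unsatisfiable, so it must be ADV.
Position 7: tagging it ADJ would leave rule 2 unsatisfiable, so it must be ADV.
The unique satisfying tagging is: ADJ ADV CONJ ADV ADJ ADV ADV.
Checking: rule 1 holds; rule 2 holds; rule 3 holds; rule 4 holds; rule 5 holds.

ADJ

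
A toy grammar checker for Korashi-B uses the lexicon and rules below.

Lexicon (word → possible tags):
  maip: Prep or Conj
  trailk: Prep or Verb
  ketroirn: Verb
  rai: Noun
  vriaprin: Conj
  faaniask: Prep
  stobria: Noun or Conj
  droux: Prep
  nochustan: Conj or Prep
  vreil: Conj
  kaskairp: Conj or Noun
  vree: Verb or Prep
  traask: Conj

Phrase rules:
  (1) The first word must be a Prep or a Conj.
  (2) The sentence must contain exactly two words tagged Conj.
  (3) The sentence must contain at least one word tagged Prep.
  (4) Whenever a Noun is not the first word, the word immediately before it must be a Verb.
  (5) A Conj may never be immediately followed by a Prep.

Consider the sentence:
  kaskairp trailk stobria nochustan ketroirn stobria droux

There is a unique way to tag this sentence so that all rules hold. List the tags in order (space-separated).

Conj Verb Noun Conj Verb Noun Prep

Candidates per position — 1:kaskairp {Conj,Noun}; 2:trailk {Prep,Verb}; 3:stobria {Noun,Conj}; 4:nochustan {Conj,Prep}; 5:ketroirn {Verb}; 6:stobria {Noun,Conj}; 7:droux {Prep}.
At position 1, choosing Noun makes rule 1 impossible to satisfy; hence Conj.
At position 2, choosing Prep makes rule 5 impossible to satisfy; hence Verb.
At position 6, choosing Conj makes rule 5 impossible to satisfy; hence Noun.
The remaining ambiguous positions (3, 4) are resolved jointly — only one combination satisfies every rule.
That leaves exactly one tagging: Conj Verb Noun Conj Verb Noun Prep.
Checking: rule 1 holds; rule 2 holds; rule 3 holds; rule 4 holds; rule 5 holds.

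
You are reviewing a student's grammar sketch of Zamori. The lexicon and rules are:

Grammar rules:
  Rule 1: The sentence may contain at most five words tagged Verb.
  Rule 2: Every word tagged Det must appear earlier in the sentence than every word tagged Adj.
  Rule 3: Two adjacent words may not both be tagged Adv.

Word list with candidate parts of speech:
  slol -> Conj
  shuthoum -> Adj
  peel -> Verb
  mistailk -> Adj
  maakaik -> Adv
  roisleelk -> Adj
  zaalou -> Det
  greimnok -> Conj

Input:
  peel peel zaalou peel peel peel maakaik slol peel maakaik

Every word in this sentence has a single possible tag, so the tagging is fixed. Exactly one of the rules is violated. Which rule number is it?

1

Fixed tagging: Verb Verb Det Verb Verb Verb Adv Conj Verb Adv.
Rule check: R1 fail, R2 pass, R3 pass.
Only rule 1 fails.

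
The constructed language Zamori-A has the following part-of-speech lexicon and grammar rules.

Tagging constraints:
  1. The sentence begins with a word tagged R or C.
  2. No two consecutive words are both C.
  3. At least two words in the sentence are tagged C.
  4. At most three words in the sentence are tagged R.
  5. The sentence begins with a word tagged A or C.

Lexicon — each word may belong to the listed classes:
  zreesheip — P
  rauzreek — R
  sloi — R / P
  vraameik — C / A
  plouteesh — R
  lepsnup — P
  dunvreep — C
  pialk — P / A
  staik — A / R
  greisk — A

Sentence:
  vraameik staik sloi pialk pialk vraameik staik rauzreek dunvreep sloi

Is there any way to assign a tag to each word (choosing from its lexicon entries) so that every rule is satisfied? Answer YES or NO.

YES

Candidates per position — 1:vraameik {C,A}; 2:staik {A,R}; 3:sloi {R,P}; 4:pialk {P,A}; 5:pialk {P,A}; 6:vraameik {C,A}; 7:staik {A,R}; 8:rauzreek {R}; 9:dunvreep {C}; 10:sloi {R,P}.
One satisfying assignment: C A P A A C A R C R.
Verifying each rule — rule 1 holds; rule 2 holds; rule 3 holds; rule 4 holds; rule 5 holds.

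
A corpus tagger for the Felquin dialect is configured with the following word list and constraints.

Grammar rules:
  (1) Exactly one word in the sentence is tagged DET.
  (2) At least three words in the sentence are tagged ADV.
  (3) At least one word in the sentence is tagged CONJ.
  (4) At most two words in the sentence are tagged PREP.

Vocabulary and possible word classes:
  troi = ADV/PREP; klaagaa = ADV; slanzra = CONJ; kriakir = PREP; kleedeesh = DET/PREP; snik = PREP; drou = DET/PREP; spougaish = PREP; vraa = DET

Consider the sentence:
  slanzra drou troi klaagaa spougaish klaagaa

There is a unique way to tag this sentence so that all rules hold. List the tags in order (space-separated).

CONJ DET ADV ADV PREP ADV

Candidates per position — 1:slanzra {CONJ}; 2:drou {DET,PREP}; 3:troi {ADV,PREP}; 4:klaagaa {ADV}; 5:spougaish {PREP}; 6:klaagaa {ADV}.
Position 2: tagging it PREP would leave rule 1 unsatisfiable, so it must be DET.
Position 3: tagging it PREP would leave rule 2 unsatisfiable, so it must be ADV.
The unique satisfying tagging is: CONJ DET ADV ADV PREP ADV.
Verifying each rule — rule 1 ok; rule 2 ok; rule 3 ok; rule 4 ok.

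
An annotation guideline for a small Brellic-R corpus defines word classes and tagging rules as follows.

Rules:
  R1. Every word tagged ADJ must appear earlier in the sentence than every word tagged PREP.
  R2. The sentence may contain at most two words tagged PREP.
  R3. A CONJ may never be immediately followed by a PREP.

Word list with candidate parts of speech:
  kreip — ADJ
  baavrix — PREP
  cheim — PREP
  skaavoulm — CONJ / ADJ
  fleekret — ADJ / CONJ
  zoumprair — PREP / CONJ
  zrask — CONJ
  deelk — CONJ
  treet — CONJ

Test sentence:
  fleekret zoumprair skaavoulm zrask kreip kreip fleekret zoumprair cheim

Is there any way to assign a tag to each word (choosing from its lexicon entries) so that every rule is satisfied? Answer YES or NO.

YES

Candidates per position — 1:fleekret {ADJ,CONJ}; 2:zoumprair {PREP,CONJ}; 3:skaavoulm {CONJ,ADJ}; 4:zrask {CONJ}; 5:kreip {ADJ}; 6:kreip {ADJ}; 7:fleekret {ADJ,CONJ}; 8:zoumprair {PREP,CONJ}; 9:cheim {PREP}.
One satisfying assignment: CONJ CONJ CONJ CONJ ADJ ADJ ADJ PREP PREP.
Rule-by-rule: rule 1 satisfied; rule 2 satisfied; rule 3 satisfied.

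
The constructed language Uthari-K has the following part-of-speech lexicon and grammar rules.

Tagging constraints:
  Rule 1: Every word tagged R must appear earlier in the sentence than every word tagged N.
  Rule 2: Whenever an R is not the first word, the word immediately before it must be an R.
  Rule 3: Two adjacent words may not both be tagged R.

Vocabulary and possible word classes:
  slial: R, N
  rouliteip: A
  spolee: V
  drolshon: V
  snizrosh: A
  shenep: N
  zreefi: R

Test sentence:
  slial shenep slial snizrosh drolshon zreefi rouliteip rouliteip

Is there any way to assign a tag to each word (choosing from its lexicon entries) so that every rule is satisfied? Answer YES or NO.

Candidates per position — 1:slial {R,N}; 2:shenep {N}; 3:slial {R,N}; 4:snizrosh {A}; 5:drolshon {V}; 6:zreefi {R}; 7:rouliteip {A}; 8:rouliteip {A}.
Rule 1 cannot be satisfied by any choice of tags from the lexicon.
So there is no consistent tagging.

NO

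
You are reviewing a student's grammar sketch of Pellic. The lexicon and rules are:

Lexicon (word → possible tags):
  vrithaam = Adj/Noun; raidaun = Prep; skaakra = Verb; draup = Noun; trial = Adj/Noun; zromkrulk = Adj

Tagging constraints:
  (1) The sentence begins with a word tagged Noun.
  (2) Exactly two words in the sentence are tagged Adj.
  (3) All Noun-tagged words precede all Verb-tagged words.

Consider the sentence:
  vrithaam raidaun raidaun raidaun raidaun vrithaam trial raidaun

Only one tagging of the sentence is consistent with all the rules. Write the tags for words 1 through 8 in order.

Noun Prep Prep Prep Prep Adj Adj Prep

Candidates per position — 1:vrithaam {Adj,Noun}; 2:raidaun {Prep}; 3:raidaun {Prep}; 4:raidaun {Prep}; 5:raidaun {Prep}; 6:vrithaam {Adj,Noun}; 7:trial {Adj,Noun}; 8:raidaun {Prep}.
Word 1 cannot be Adj — rule 1 would then fail for every completion. It is Noun.
Word 6 cannot be Noun — rule 2 would then fail for every completion. It is Adj.
Word 7 cannot be Noun — rule 2 would then fail for every completion. It is Adj.
That leaves exactly one tagging: Noun Prep Prep Prep Prep Adj Adj Prep.
Verifying each rule — rule 1 satisfied; rule 2 satisfied; rule 3 satisfied.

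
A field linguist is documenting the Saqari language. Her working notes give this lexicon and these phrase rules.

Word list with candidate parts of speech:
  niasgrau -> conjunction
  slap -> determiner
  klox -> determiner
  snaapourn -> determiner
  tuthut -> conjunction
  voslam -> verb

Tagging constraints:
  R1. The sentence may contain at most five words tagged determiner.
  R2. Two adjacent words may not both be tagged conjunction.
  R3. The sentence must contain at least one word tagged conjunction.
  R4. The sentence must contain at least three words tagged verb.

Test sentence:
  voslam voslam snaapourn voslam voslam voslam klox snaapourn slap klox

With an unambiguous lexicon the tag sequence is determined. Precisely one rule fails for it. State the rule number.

Fixed tagging: verb verb determiner verb verb verb determiner determiner determiner determiner.
Applying the rules: R1 ✓, R2 ✓, R3 ✗, R4 ✓.
Only rule 3 fails.

3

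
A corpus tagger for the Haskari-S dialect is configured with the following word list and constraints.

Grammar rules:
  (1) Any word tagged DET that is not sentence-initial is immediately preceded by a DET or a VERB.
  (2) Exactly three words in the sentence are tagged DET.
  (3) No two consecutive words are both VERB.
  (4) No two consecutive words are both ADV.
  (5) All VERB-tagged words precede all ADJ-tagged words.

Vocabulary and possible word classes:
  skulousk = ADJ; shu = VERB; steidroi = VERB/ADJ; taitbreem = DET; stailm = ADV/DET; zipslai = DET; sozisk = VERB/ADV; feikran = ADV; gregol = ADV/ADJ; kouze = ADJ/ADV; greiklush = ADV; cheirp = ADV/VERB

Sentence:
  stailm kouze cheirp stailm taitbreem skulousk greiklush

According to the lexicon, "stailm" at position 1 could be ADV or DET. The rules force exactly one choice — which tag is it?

Candidates per position — 1:stailm {ADV,DET}; 2:kouze {ADJ,ADV}; 3:cheirp {ADV,VERB}; 4:stailm {ADV,DET}; 5:taitbreem {DET}; 6:skulousk {ADJ}; 7:greiklush {ADV}.
If word 1 were ADV, no tagging could satisfy rule 2; so word 1 is DET.
If word 3 were ADV, no tagging could satisfy rule 1; so word 3 is VERB.
If word 4 were ADV, no tagging could satisfy rule 1; so word 4 is DET.
If word 2 were ADJ, no tagging could satisfy rule 5; so word 2 is ADV.
That leaves exactly one tagging: DET ADV VERB DET DET ADJ ADV.
Checking: rule 1 holds; rule 2 holds; rule 3 holds; rule 4 holds; rule 5 holds.

DET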